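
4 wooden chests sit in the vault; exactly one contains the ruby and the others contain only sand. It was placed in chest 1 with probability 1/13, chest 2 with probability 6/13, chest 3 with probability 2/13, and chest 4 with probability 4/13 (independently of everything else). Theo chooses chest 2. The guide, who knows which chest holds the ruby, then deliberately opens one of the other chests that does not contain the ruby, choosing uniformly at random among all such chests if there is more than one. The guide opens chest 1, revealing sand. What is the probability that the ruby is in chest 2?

2/5

Apply Bayes' rule, conditioning on where the ruby actually is.
If it is in chest 1 (prior 1/13): the guide opened chest 1, so this case is ruled out; weight (1/13)·0 = 0.
If it is in chest 2 (prior 6/13): the guide has 3 equally likely choices, so probability 1/3; weight (6/13)·(1/3) = 2/13.
If it is in chest 3 (prior 2/13): the guide has 2 equally likely choices, so probability 1/2; weight (2/13)·(1/2) = 1/13.
If it is in chest 4 (prior 4/13): the guide has 2 equally likely choices, so probability 1/2; weight (4/13)·(1/2) = 2/13.
The weights sum to 5/13.
So P(the ruby in chest 2 | the guide opened chest 1) = (2/13) / (5/13) = 2/5.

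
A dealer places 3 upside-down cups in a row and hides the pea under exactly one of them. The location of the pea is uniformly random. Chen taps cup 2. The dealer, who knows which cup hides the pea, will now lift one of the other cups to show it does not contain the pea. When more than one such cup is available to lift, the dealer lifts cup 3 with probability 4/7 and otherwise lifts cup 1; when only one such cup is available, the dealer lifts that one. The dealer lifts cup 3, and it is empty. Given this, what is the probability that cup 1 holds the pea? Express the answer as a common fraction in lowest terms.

7/11

Apply Bayes' rule, conditioning on where the pea actually is.
If it is under cup 1 (prior 1/3): only cup 3 is available, probability 1; weight (1/3)·1 = 1/3.
If it is under cup 2 (prior 1/3): cup 3 is available, opened with probability 4/7; weight (1/3)·(4/7) = 4/21.
If it is under cup 3 (prior 1/3): the dealer opened cup 3, so this case is ruled out; weight (1/3)·0 = 0.
The weights sum to 11/21.
So P(the pea under cup 1 | the dealer opened cup 3) = (1/3) / (11/21) = 7/11.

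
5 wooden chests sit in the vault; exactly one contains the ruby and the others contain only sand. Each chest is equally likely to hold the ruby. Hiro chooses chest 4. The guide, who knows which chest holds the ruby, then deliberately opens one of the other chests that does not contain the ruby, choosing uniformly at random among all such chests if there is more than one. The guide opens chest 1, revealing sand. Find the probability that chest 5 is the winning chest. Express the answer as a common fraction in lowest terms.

4/15

Apply Bayes' rule, conditioning on where the ruby actually is.
If it is in chest 1 (prior 1/5): the guide opened chest 1, so this case is ruled out; weight (1/5)·0 = 0.
If it is in any of chests 2, 3, and 5 (prior 1/5 each): the guide has 3 equally likely choices, so probability 1/3; weight (1/5)·(1/3) = 1/15 each.
If it is in chest 4 (prior 1/5): the guide has 4 equally likely choices, so probability 1/4; weight (1/5)·(1/4) = 1/20.
The weights sum to 1/4.
So P(the ruby in chest 5 | the guide opened chest 1) = (1/15) / (1/4) = 4/15.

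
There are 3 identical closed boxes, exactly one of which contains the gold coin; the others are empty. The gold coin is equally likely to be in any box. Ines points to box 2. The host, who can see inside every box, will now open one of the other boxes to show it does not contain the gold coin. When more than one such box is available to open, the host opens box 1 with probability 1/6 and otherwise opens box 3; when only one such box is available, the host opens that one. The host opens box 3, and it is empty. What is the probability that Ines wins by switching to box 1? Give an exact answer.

Consider each possible location of the gold coin in turn.
If it is in box 1 (prior 1/3): only box 3 is available, probability 1; weight (1/3)·1 = 1/3.
If it is in box 2 (prior 1/3): box 1 is available but not opened, probability 5/6; weight (1/3)·(5/6) = 5/18.
If it is in box 3 (prior 1/3): the host opened box 3, so this case is ruled out; weight (1/3)·0 = 0.
The weights sum to 11/18.
So P(the gold coin in box 1 | the host opened box 3) = (1/3) / (11/18) = 6/11.

6/11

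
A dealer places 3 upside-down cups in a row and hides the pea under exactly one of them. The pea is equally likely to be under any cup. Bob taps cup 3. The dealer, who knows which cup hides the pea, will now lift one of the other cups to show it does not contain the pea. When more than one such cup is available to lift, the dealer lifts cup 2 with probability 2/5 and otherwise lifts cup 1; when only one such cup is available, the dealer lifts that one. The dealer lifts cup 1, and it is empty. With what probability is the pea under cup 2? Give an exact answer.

Condition on the true location of the pea.
If it is under cup 1 (prior 1/3): the dealer opened cup 1, so this case is ruled out; weight (1/3)·0 = 0.
If it is under cup 2 (prior 1/3): only cup 1 is available, probability 1; weight (1/3)·1 = 1/3.
If it is under cup 3 (prior 1/3): cup 2 is available but not opened, probability 3/5; weight (1/3)·(3/5) = 1/5.
The weights sum to 8/15.
So P(the pea under cup 2 | the dealer opened cup 1) = (1/3) / (8/15) = 5/8.

5/8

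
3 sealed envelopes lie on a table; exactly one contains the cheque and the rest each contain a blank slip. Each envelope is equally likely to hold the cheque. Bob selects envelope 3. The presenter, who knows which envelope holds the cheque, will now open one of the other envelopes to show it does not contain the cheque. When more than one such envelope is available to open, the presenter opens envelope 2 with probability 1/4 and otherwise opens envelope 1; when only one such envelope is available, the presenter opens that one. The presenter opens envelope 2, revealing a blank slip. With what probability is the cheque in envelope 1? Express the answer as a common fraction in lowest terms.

4/5

Consider each possible location of the cheque in turn.
If it is in envelope 1 (prior 1/3): only envelope 2 is available, probability 1; weight (1/3)·1 = 1/3.
If it is in envelope 2 (prior 1/3): the presenter opened envelope 2, so this case is ruled out; weight (1/3)·0 = 0.
If it is in envelope 3 (prior 1/3): envelope 2 is available, opened with probability 1/4; weight (1/3)·(1/4) = 1/12.
The weights sum to 5/12.
So P(the cheque in envelope 1 | the presenter opened envelope 2) = (1/3) / (5/12) = 4/5.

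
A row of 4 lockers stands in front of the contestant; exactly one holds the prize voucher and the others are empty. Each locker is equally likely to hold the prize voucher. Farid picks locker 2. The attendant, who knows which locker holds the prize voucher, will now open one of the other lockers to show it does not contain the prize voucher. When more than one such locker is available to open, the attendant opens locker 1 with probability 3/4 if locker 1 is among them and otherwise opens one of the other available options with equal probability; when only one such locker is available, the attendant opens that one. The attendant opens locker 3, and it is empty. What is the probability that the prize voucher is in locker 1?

Consider each possible location of the prize voucher in turn.
If it is in locker 1 (prior 1/4): locker 1 holds the prize so is unavailable; the attendant chooses uniformly among the 2 others, probability 1/2; weight (1/4)·(1/2) = 1/8.
If it is in locker 2 (prior 1/4): locker 1 is available but not opened; locker 3 gets probability (1 − 3/4)/2 = 1/8; weight (1/4)·(1/8) = 1/32.
If it is in locker 3 (prior 1/4): the attendant opened locker 3, so this case is ruled out; weight (1/4)·0 = 0.
If it is in locker 4 (prior 1/4): locker 1 is available but not opened, probability 1/4; weight (1/4)·(1/4) = 1/16.
The weights sum to 7/32.
So P(the prize voucher in locker 1 | the attendant opened locker 3) = (1/8) / (7/32) = 4/7.

4/7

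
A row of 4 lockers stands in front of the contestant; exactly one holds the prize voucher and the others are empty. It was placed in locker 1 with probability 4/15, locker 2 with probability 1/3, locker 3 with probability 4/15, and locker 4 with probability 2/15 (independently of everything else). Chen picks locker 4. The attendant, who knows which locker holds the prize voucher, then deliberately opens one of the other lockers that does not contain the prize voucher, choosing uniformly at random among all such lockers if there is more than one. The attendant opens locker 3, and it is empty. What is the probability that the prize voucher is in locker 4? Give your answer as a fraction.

Condition on the true location of the prize voucher.
If it is in locker 1 (prior 4/15): the attendant has 2 equally likely choices, so probability 1/2; weight (4/15)·(1/2) = 2/15.
If it is in locker 2 (prior 1/3): the attendant has 2 equally likely choices, so probability 1/2; weight (1/3)·(1/2) = 1/6.
If it is in locker 3 (prior 4/15): the attendant opened locker 3, so this case is ruled out; weight (4/15)·0 = 0.
If it is in locker 4 (prior 2/15): the attendant has 3 equally likely choices, so probability 1/3; weight (2/15)·(1/3) = 2/45.
The weights sum to 31/90.
So P(the prize voucher in locker 4 | the attendant opened locker 3) = (2/45) / (31/90) = 4/31.

4/31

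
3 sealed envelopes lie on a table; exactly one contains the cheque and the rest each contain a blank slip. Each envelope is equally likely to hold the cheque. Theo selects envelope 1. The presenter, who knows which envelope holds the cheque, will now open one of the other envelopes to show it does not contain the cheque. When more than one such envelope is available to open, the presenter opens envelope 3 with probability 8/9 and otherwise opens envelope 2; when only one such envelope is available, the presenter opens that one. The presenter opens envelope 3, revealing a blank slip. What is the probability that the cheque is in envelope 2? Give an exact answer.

9/17

Apply Bayes' rule, conditioning on where the cheque actually is.
If it is in envelope 1 (prior 1/3): envelope 3 is available, opened with probability 8/9; weight (1/3)·(8/9) = 8/27.
If it is in envelope 2 (prior 1/3): only envelope 3 is available, probability 1; weight (1/3)·1 = 1/3.
If it is in envelope 3 (prior 1/3): the presenter opened envelope 3, so this case is ruled out; weight (1/3)·0 = 0.
The weights sum to 17/27.
So P(the cheque in envelope 2 | the presenter opened envelope 3) = (1/3) / (17/27) = 9/17.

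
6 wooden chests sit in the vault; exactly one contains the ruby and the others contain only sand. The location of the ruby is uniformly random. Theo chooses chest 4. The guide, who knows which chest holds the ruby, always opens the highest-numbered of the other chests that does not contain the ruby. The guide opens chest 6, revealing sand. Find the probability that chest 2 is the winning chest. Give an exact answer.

1/5

Consider each possible location of the ruby in turn.
If it is in any of chests 1, 2, 3, 4, and 5 (prior 1/6 each): chest 6 is the highest-numbered option available, probability 1; weight (1/6)·1 = 1/6 each.
If it is in chest 6 (prior 1/6): the guide opened chest 6, so this case is ruled out; weight (1/6)·0 = 0.
The weights sum to 5/6.
So P(the ruby in chest 2 | the guide opened chest 6) = (1/6) / (5/6) = 1/5.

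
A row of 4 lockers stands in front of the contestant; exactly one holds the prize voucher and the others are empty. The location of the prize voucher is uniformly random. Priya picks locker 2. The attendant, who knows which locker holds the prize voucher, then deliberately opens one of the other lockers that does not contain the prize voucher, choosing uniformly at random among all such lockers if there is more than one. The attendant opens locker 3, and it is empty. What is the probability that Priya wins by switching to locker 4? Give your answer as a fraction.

3/8

Apply Bayes' rule, conditioning on where the prize voucher actually is.
If it is in either of lockers 1 and 4 (prior 1/4 each): the attendant has 2 equally likely choices, so probability 1/2; weight (1/4)·(1/2) = 1/8 each.
If it is in locker 2 (prior 1/4): the attendant has 3 equally likely choices, so probability 1/3; weight (1/4)·(1/3) = 1/12.
If it is in locker 3 (prior 1/4): the attendant opened locker 3, so this case is ruled out; weight (1/4)·0 = 0.
The weights sum to 1/3.
So P(the prize voucher in locker 4 | the attendant opened locker 3) = (1/8) / (1/3) = 3/8.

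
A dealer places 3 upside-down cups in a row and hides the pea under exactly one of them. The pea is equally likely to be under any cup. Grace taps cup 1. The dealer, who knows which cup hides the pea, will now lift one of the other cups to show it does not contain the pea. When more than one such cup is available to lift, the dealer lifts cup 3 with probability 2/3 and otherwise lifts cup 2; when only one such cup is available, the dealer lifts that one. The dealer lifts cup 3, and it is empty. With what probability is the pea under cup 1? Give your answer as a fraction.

2/5

Consider each possible location of the pea in turn.
If it is under cup 1 (prior 1/3): cup 3 is available, opened with probability 2/3; weight (1/3)·(2/3) = 2/9.
If it is under cup 2 (prior 1/3): only cup 3 is available, probability 1; weight (1/3)·1 = 1/3.
If it is under cup 3 (prior 1/3): the dealer opened cup 3, so this case is ruled out; weight (1/3)·0 = 0.
The weights sum to 5/9.
So P(the pea under cup 1 | the dealer opened cup 3) = (2/9) / (5/9) = 2/5.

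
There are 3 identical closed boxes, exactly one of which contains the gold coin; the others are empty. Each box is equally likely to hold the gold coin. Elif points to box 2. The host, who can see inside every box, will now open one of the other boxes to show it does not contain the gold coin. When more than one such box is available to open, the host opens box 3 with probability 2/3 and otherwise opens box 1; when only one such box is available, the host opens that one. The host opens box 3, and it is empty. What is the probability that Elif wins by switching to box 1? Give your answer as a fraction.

Apply Bayes' rule, conditioning on where the gold coin actually is.
If it is in box 1 (prior 1/3): only box 3 is available, probability 1; weight (1/3)·1 = 1/3.
If it is in box 2 (prior 1/3): box 3 is available, opened with probability 2/3; weight (1/3)·(2/3) = 2/9.
If it is in box 3 (prior 1/3): the host opened box 3, so this case is ruled out; weight (1/3)·0 = 0.
The weights sum to 5/9.
So P(the gold coin in box 1 | the host opened box 3) = (1/3) / (5/9) = 3/5.

3/5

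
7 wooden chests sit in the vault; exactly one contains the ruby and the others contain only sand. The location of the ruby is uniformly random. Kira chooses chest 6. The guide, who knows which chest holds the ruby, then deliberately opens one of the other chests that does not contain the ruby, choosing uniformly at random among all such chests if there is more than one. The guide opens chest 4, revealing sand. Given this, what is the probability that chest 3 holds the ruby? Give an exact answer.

Condition on the true location of the ruby.
If it is in any of chests 1, 2, 3, 5, and 7 (prior 1/7 each): the guide has 5 equally likely choices, so probability 1/5; weight (1/7)·(1/5) = 1/35 each.
If it is in chest 4 (prior 1/7): the guide opened chest 4, so this case is ruled out; weight (1/7)·0 = 0.
If it is in chest 6 (prior 1/7): the guide has 6 equally likely choices, so probability 1/6; weight (1/7)·(1/6) = 1/42.
The weights sum to 1/6.
So P(the ruby in chest 3 | the guide opened chest 4) = (1/35) / (1/6) = 6/35.

6/35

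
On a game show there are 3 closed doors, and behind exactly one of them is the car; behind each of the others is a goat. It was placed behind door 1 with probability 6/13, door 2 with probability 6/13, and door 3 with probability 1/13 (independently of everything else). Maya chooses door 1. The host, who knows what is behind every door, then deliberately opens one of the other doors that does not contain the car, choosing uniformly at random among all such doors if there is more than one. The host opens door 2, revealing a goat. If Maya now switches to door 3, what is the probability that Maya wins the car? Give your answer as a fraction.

Apply Bayes' rule, conditioning on where the car actually is.
If it is behind door 1 (prior 6/13): the host has 2 equally likely choices, so probability 1/2; weight (6/13)·(1/2) = 3/13.
If it is behind door 2 (prior 6/13): the host opened door 2, so this case is ruled out; weight (6/13)·0 = 0.
If it is behind door 3 (prior 1/13): the host has no choice, probability 1; weight (1/13)·1 = 1/13.
The weights sum to 4/13.
So P(the car behind door 3 | the host opened door 2) = (1/13) / (4/13) = 1/4.

1/4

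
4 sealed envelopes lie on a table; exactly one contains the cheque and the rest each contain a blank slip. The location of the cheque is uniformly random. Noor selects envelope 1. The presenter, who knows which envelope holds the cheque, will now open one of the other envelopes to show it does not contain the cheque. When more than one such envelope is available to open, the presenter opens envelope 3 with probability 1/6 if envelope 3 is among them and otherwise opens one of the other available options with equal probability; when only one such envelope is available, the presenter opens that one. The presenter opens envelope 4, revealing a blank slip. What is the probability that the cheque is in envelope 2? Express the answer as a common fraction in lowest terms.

10/21

Apply Bayes' rule, conditioning on where the cheque actually is.
If it is in envelope 1 (prior 1/4): envelope 3 is available but not opened; envelope 4 gets probability (1 − 1/6)/2 = 5/12; weight (1/4)·(5/12) = 5/48.
If it is in envelope 2 (prior 1/4): envelope 3 is available but not opened, probability 5/6; weight (1/4)·(5/6) = 5/24.
If it is in envelope 3 (prior 1/4): envelope 3 holds the prize so is unavailable; the presenter chooses uniformly among the 2 others, probability 1/2; weight (1/4)·(1/2) = 1/8.
If it is in envelope 4 (prior 1/4): the presenter opened envelope 4, so this case is ruled out; weight (1/4)·0 = 0.
The weights sum to 7/16.
So P(the cheque in envelope 2 | the presenter opened envelope 4) = (5/24) / (7/16) = 10/21.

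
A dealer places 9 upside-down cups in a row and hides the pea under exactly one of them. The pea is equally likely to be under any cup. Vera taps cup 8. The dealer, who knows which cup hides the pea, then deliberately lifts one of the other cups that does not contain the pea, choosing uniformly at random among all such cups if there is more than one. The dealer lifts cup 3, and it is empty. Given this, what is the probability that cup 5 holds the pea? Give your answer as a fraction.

Condition on the true location of the pea.
If it is under any of cups 1, 2, 4, 5, 6, 7, and 9 (prior 1/9 each): the dealer has 7 equally likely choices, so probability 1/7; weight (1/9)·(1/7) = 1/63 each.
If it is under cup 3 (prior 1/9): the dealer opened cup 3, so this case is ruled out; weight (1/9)·0 = 0.
If it is under cup 8 (prior 1/9): the dealer has 8 equally likely choices, so probability 1/8; weight (1/9)·(1/8) = 1/72.
The weights sum to 1/8.
So P(the pea under cup 5 | the dealer opened cup 3) = (1/63) / (1/8) = 8/63.

8/63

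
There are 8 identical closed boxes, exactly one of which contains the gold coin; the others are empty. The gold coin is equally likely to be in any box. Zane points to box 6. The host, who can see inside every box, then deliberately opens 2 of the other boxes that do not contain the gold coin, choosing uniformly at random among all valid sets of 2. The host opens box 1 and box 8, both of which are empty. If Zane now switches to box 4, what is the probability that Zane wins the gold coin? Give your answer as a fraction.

7/40

Consider each possible location of the gold coin in turn.
If it is in either of boxes 1 and 8 (prior 1/8 each): that box was opened and seen not to hold the prize — ruled out; weight (1/8)·0 = 0 each.
If it is in any of boxes 2, 3, 4, 5, and 7 (prior 1/8 each): the host has 15 equally likely choices, so probability 1/15; weight (1/8)·(1/15) = 1/120 each.
If it is in box 6 (prior 1/8): the host has 21 equally likely choices, so probability 1/21; weight (1/8)·(1/21) = 1/168.
The weights sum to 1/21.
So P(the gold coin in box 4 | the host opened box 1 and box 8) = (1/120) / (1/21) = 7/40.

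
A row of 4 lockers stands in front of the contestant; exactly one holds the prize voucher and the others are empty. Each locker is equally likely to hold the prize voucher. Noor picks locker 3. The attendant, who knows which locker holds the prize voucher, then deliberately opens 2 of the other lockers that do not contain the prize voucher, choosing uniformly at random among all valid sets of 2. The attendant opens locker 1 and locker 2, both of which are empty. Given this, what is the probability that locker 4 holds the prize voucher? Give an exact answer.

3/4

Consider each possible location of the prize voucher in turn.
If it is in either of lockers 1 and 2 (prior 1/4 each): that locker was opened and seen not to hold the prize — ruled out; weight (1/4)·0 = 0 each.
If it is in locker 3 (prior 1/4): the attendant has 3 equally likely choices, so probability 1/3; weight (1/4)·(1/3) = 1/12.
If it is in locker 4 (prior 1/4): the attendant has no choice, probability 1; weight (1/4)·1 = 1/4.
The weights sum to 1/3.
So P(the prize voucher in locker 4 | the attendant opened locker 1 and locker 2) = (1/4) / (1/3) = 3/4.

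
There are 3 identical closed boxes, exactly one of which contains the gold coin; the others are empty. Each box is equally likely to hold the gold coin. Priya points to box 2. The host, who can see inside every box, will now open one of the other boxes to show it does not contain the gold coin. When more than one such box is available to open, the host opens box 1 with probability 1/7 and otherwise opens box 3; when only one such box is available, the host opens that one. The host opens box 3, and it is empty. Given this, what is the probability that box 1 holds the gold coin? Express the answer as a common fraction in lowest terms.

7/13

Condition on the true location of the gold coin.
If it is in box 1 (prior 1/3): only box 3 is available, probability 1; weight (1/3)·1 = 1/3.
If it is in box 2 (prior 1/3): box 1 is available but not opened, probability 6/7; weight (1/3)·(6/7) = 2/7.
If it is in box 3 (prior 1/3): the host opened box 3, so this case is ruled out; weight (1/3)·0 = 0.
The weights sum to 13/21.
So P(the gold coin in box 1 | the host opened box 3) = (1/3) / (13/21) = 7/13.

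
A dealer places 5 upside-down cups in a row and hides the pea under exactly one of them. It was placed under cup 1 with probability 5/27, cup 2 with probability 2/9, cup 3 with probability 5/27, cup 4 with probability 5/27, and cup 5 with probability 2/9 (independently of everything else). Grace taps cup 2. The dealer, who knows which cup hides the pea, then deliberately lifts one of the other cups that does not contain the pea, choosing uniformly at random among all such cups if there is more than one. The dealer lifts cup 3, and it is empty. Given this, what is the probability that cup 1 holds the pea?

Consider each possible location of the pea in turn.
If it is under either of cups 1 and 4 (prior 5/27 each): the dealer has 3 equally likely choices, so probability 1/3; weight (5/27)·(1/3) = 5/81 each.
If it is under cup 2 (prior 2/9): the dealer has 4 equally likely choices, so probability 1/4; weight (2/9)·(1/4) = 1/18.
If it is under cup 3 (prior 5/27): the dealer opened cup 3, so this case is ruled out; weight (5/27)·0 = 0.
If it is under cup 5 (prior 2/9): the dealer has 3 equally likely choices, so probability 1/3; weight (2/9)·(1/3) = 2/27.
The weights sum to 41/162.
So P(the pea under cup 1 | the dealer opened cup 3) = (5/81) / (41/162) = 10/41.

10/41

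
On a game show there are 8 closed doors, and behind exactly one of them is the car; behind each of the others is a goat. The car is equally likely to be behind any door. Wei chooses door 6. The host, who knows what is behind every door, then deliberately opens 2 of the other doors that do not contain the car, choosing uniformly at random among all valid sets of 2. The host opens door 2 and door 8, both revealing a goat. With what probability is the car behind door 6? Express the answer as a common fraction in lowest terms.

1/8

Apply Bayes' rule, conditioning on where the car actually is.
If it is behind any of doors 1, 3, 4, 5, and 7 (prior 1/8 each): the host has 15 equally likely choices, so probability 1/15; weight (1/8)·(1/15) = 1/120 each.
If it is behind either of doors 2 and 8 (prior 1/8 each): that door was opened and seen not to hold the prize — ruled out; weight (1/8)·0 = 0 each.
If it is behind door 6 (prior 1/8): the host has 21 equally likely choices, so probability 1/21; weight (1/8)·(1/21) = 1/168.
The weights sum to 1/21.
So P(the car behind door 6 | the host opened door 2 and door 8) = (1/168) / (1/21) = 1/8.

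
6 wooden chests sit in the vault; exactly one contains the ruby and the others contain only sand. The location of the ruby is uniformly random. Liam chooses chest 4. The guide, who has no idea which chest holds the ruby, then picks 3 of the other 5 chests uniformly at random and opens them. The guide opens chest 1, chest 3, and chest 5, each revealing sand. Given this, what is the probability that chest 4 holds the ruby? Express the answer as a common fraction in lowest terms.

1/3

Because the guide chose which chests to open without knowing where the ruby is, the choice is independent of the prize location. Learning that none of the 3 opened chests holds the ruby simply rules out those 3 locations and leaves the remaining 3 chests still equally likely by symmetry.
So P(the ruby in chest 4) = 1/3.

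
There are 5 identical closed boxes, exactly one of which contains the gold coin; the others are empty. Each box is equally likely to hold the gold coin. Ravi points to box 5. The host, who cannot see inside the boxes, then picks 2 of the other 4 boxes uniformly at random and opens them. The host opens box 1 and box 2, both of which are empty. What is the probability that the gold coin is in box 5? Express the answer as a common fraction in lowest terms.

Because the host chose which boxes to open without knowing where the gold coin is, the choice is independent of the prize location. Learning that none of the 2 opened boxes holds the gold coin simply rules out those 2 locations and leaves the remaining 3 boxes still equally likely by symmetry.
So P(the gold coin in box 5) = 1/3.

1/3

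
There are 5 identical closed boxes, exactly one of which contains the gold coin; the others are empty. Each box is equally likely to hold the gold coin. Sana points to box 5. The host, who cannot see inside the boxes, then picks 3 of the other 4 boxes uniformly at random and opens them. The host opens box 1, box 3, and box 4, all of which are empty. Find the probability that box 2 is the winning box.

Because the host chose which boxes to open without knowing where the gold coin is, the choice is independent of the prize location. Learning that none of the 3 opened boxes holds the gold coin simply rules out those 3 locations and leaves the remaining 2 boxes still equally likely by symmetry.
So P(the gold coin in box 2) = 1/2.

1/2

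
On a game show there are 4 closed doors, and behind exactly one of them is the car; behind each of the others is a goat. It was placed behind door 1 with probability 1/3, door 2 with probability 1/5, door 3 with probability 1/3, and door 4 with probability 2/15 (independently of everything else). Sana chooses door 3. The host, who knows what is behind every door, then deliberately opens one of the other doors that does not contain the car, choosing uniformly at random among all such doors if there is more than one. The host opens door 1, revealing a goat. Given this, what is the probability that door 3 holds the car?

2/5

Apply Bayes' rule, conditioning on where the car actually is.
If it is behind door 1 (prior 1/3): the host opened door 1, so this case is ruled out; weight (1/3)·0 = 0.
If it is behind door 2 (prior 1/5): the host has 2 equally likely choices, so probability 1/2; weight (1/5)·(1/2) = 1/10.
If it is behind door 3 (prior 1/3): the host has 3 equally likely choices, so probability 1/3; weight (1/3)·(1/3) = 1/9.
If it is behind door 4 (prior 2/15): the host has 2 equally likely choices, so probability 1/2; weight (2/15)·(1/2) = 1/15.
The weights sum to 5/18.
So P(the car behind door 3 | the host opened door 1) = (1/9) / (5/18) = 2/5.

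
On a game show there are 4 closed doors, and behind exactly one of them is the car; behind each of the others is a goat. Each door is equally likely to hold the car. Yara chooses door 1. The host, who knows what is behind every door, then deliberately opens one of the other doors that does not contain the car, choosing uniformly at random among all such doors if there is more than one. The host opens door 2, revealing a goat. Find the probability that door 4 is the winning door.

3/8

Apply Bayes' rule, conditioning on where the car actually is.
If it is behind door 1 (prior 1/4): the host has 3 equally likely choices, so probability 1/3; weight (1/4)·(1/3) = 1/12.
If it is behind door 2 (prior 1/4): the host opened door 2, so this case is ruled out; weight (1/4)·0 = 0.
If it is behind either of doors 3 and 4 (prior 1/4 each): the host has 2 equally likely choices, so probability 1/2; weight (1/4)·(1/2) = 1/8 each.
The weights sum to 1/3.
So P(the car behind door 4 | the host opened door 2) = (1/8) / (1/3) = 3/8.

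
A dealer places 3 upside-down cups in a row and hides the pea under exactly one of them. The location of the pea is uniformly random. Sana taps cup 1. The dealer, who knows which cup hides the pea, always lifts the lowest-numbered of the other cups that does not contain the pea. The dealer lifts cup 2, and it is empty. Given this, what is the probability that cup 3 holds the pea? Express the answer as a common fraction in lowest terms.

1/2

Condition on the true location of the pea.
If it is under either of cups 1 and 3 (prior 1/3 each): cup 2 is the lowest-numbered option available, probability 1; weight (1/3)·1 = 1/3 each.
If it is under cup 2 (prior 1/3): the dealer opened cup 2, so this case is ruled out; weight (1/3)·0 = 0.
The weights sum to 2/3.
So P(the pea under cup 3 | the dealer opened cup 2) = (1/3) / (2/3) = 1/2.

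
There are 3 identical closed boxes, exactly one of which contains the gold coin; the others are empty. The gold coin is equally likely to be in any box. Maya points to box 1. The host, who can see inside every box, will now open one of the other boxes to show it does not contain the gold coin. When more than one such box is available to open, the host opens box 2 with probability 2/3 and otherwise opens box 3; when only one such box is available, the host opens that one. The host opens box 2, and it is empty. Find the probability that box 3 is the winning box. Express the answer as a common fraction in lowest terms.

3/5

Condition on the true location of the gold coin.
If it is in box 1 (prior 1/3): box 2 is available, opened with probability 2/3; weight (1/3)·(2/3) = 2/9.
If it is in box 2 (prior 1/3): the host opened box 2, so this case is ruled out; weight (1/3)·0 = 0.
If it is in box 3 (prior 1/3): only box 2 is available, probability 1; weight (1/3)·1 = 1/3.
The weights sum to 5/9.
So P(the gold coin in box 3 | the host opened box 2) = (1/3) / (5/9) = 3/5.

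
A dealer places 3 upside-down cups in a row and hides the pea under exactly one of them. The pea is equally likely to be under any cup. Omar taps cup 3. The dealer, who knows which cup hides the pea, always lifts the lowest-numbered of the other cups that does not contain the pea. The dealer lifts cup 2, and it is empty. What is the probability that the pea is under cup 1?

Consider each possible location of the pea in turn.
If it is under cup 1 (prior 1/3): cup 2 is the lowest-numbered option available, probability 1; weight (1/3)·1 = 1/3.
If it is under cup 2 (prior 1/3): the dealer opened cup 2, so this case is ruled out; weight (1/3)·0 = 0.
If it is under cup 3 (prior 1/3): the dealer would have opened cup 1 instead, probability 0; weight (1/3)·0 = 0.
The weights sum to 1/3.
So P(the pea under cup 1 | the dealer opened cup 2) = (1/3) / (1/3) = 1.

1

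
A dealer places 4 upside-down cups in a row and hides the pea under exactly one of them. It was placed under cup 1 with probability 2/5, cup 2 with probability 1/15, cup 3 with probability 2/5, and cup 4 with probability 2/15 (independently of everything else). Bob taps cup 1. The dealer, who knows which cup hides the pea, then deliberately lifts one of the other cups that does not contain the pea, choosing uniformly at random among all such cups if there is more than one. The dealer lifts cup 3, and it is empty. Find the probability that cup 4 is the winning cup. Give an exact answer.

2/7

Apply Bayes' rule, conditioning on where the pea actually is.
If it is under cup 1 (prior 2/5): the dealer has 3 equally likely choices, so probability 1/3; weight (2/5)·(1/3) = 2/15.
If it is under cup 2 (prior 1/15): the dealer has 2 equally likely choices, so probability 1/2; weight (1/15)·(1/2) = 1/30.
If it is under cup 3 (prior 2/5): the dealer opened cup 3, so this case is ruled out; weight (2/5)·0 = 0.
If it is under cup 4 (prior 2/15): the dealer has 2 equally likely choices, so probability 1/2; weight (2/15)·(1/2) = 1/15.
The weights sum to 7/30.
So P(the pea under cup 4 | the dealer opened cup 3) = (1/15) / (7/30) = 2/7.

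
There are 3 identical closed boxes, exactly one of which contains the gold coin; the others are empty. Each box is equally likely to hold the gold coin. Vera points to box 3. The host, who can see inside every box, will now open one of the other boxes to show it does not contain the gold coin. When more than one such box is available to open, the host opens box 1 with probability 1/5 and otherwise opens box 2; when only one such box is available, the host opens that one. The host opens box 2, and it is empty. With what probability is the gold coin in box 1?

5/9

Condition on the true location of the gold coin.
If it is in box 1 (prior 1/3): only box 2 is available, probability 1; weight (1/3)·1 = 1/3.
If it is in box 2 (prior 1/3): the host opened box 2, so this case is ruled out; weight (1/3)·0 = 0.
If it is in box 3 (prior 1/3): box 1 is available but not opened, probability 4/5; weight (1/3)·(4/5) = 4/15.
The weights sum to 3/5.
So P(the gold coin in box 1 | the host opened box 2) = (1/3) / (3/5) = 5/9.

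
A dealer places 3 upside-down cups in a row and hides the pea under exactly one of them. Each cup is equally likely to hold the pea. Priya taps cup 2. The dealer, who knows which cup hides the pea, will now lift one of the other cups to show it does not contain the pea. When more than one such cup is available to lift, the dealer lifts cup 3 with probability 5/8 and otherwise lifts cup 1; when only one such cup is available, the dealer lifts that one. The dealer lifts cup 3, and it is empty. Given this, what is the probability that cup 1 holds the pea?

8/13

Condition on the true location of the pea.
If it is under cup 1 (prior 1/3): only cup 3 is available, probability 1; weight (1/3)·1 = 1/3.
If it is under cup 2 (prior 1/3): cup 3 is available, opened with probability 5/8; weight (1/3)·(5/8) = 5/24.
If it is under cup 3 (prior 1/3): the dealer opened cup 3, so this case is ruled out; weight (1/3)·0 = 0.
The weights sum to 13/24.
So P(the pea under cup 1 | the dealer opened cup 3) = (1/3) / (13/24) = 8/13.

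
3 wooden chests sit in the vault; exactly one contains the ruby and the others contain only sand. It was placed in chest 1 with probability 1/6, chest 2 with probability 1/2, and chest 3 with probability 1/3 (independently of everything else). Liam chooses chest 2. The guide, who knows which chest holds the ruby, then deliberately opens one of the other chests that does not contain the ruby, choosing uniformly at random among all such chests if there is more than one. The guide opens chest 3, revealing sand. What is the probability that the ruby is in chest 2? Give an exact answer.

3/5

Apply Bayes' rule, conditioning on where the ruby actually is.
If it is in chest 1 (prior 1/6): the guide has no choice, probability 1; weight (1/6)·1 = 1/6.
If it is in chest 2 (prior 1/2): the guide has 2 equally likely choices, so probability 1/2; weight (1/2)·(1/2) = 1/4.
If it is in chest 3 (prior 1/3): the guide opened chest 3, so this case is ruled out; weight (1/3)·0 = 0.
The weights sum to 5/12.
So P(the ruby in chest 2 | the guide opened chest 3) = (1/4) / (5/12) = 3/5.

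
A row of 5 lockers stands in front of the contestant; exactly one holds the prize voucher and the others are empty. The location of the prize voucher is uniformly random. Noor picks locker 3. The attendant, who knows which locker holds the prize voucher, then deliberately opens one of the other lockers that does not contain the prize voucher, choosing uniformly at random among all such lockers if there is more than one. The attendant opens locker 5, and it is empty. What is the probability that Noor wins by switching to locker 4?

4/15

Apply Bayes' rule, conditioning on where the prize voucher actually is.
If it is in any of lockers 1, 2, and 4 (prior 1/5 each): the attendant has 3 equally likely choices, so probability 1/3; weight (1/5)·(1/3) = 1/15 each.
If it is in locker 3 (prior 1/5): the attendant has 4 equally likely choices, so probability 1/4; weight (1/5)·(1/4) = 1/20.
If it is in locker 5 (prior 1/5): the attendant opened locker 5, so this case is ruled out; weight (1/5)·0 = 0.
The weights sum to 1/4.
So P(the prize voucher in locker 4 | the attendant opened locker 5) = (1/15) / (1/4) = 4/15.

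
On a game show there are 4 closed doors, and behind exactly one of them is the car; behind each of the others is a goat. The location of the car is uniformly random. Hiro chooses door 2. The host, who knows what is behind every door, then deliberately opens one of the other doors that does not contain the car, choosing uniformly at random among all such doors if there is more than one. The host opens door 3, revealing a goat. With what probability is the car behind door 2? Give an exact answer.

Condition on the true location of the car.
If it is behind either of doors 1 and 4 (prior 1/4 each): the host has 2 equally likely choices, so probability 1/2; weight (1/4)·(1/2) = 1/8 each.
If it is behind door 2 (prior 1/4): the host has 3 equally likely choices, so probability 1/3; weight (1/4)·(1/3) = 1/12.
If it is behind door 3 (prior 1/4): the host opened door 3, so this case is ruled out; weight (1/4)·0 = 0.
The weights sum to 1/3.
So P(the car behind door 2 | the host opened door 3) = (1/12) / (1/3) = 1/4.

1/4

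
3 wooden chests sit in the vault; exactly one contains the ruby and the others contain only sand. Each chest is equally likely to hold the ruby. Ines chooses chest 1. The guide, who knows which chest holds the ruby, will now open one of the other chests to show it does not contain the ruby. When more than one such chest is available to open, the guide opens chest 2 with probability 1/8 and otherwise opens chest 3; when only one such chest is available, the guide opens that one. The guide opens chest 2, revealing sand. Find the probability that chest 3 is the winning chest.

8/9

Apply Bayes' rule, conditioning on where the ruby actually is.
If it is in chest 1 (prior 1/3): chest 2 is available, opened with probability 1/8; weight (1/3)·(1/8) = 1/24.
If it is in chest 2 (prior 1/3): the guide opened chest 2, so this case is ruled out; weight (1/3)·0 = 0.
If it is in chest 3 (prior 1/3): only chest 2 is available, probability 1; weight (1/3)·1 = 1/3.
The weights sum to 3/8.
So P(the ruby in chest 3 | the guide opened chest 2) = (1/3) / (3/8) = 8/9.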